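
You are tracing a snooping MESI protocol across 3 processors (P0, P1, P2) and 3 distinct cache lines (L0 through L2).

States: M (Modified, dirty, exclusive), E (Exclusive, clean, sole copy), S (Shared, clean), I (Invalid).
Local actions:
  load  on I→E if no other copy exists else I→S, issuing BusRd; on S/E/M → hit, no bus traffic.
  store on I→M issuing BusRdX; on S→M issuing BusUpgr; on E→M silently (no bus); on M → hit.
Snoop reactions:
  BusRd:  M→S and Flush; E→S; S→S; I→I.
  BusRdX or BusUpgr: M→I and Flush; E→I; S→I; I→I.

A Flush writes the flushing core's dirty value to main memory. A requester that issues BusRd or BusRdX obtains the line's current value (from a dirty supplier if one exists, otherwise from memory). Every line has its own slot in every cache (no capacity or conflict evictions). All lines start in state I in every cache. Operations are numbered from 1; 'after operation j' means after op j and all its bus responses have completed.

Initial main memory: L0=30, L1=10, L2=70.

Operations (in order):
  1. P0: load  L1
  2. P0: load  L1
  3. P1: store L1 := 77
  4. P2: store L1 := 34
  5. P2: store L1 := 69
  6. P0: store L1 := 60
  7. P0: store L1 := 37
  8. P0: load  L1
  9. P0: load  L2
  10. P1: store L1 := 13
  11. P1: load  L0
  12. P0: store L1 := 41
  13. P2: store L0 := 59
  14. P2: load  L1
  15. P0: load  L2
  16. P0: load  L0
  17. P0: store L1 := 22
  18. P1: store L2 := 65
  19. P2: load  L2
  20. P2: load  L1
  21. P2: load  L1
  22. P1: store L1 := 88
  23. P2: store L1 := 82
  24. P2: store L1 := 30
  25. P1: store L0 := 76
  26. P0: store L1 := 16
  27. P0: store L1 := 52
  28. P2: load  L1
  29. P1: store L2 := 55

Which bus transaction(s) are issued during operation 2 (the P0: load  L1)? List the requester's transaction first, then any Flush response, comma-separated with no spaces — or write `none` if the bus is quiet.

step 1: P0: load  L1  ⟶  EII  (L1)  txn=BusRd  M[L1]=10
step 2: P0: load  L1  ⟶  EII  (L1)  txn=∅  M[L1]=10
step 3: P1: store L1 := 77  ⟶  IMI  (L1)  txn=BusRdX  M[L1]=10
step 4: P2: store L1 := 34  ⟶  IIM  (L1)  txn=BusRdX+Flush  M[L1]=77
step 5: P2: store L1 := 69  ⟶  IIM  (L1)  txn=∅  M[L1]=77
step 6: P0: store L1 := 60  ⟶  MII  (L1)  txn=BusRdX+Flush  M[L1]=69
step 7: P0: store L1 := 37  ⟶  MII  (L1)  txn=∅  M[L1]=69
step 8: P0: load  L1  ⟶  MII  (L1)  txn=∅  M[L1]=69
step 9: P0: load  L2  ⟶  EII  (L2)  txn=BusRd  M[L2]=70
step 10: P1: store L1 := 13  ⟶  IMI  (L1)  txn=BusRdX+Flush  M[L1]=37
step 11: P1: load  L0  ⟶  IEI  (L0)  txn=BusRd  M[L0]=30
step 12: P0: store L1 := 41  ⟶  MII  (L1)  txn=BusRdX+Flush  M[L1]=13
step 13: P2: store L0 := 59  ⟶  IIM  (L0)  txn=BusRdX  M[L0]=30
step 14: P2: load  L1  ⟶  SIS  (L1)  txn=BusRd+Flush  M[L1]=41
step 15: P0: load  L2  ⟶  EII  (L2)  txn=∅  M[L2]=70
step 16: P0: load  L0  ⟶  SIS  (L0)  txn=BusRd+Flush  M[L0]=59
step 17: P0: store L1 := 22  ⟶  MII  (L1)  txn=BusUpgr  M[L1]=41
step 18: P1: store L2 := 65  ⟶  IMI  (L2)  txn=BusRdX  M[L2]=70
step 19: P2: load  L2  ⟶  ISS  (L2)  txn=BusRd+Flush  M[L2]=65
step 20: P2: load  L1  ⟶  SIS  (L1)  txn=BusRd+Flush  M[L1]=22
step 21: P2: load  L1  ⟶  SIS  (L1)  txn=∅  M[L1]=22
step 22: P1: store L1 := 88  ⟶  IMI  (L1)  txn=BusRdX  M[L1]=22
step 23: P2: store L1 := 82  ⟶  IIM  (L1)  txn=BusRdX+Flush  M[L1]=88
step 24: P2: store L1 := 30  ⟶  IIM  (L1)  txn=∅  M[L1]=88
step 25: P1: store L0 := 76  ⟶  IMI  (L0)  txn=BusRdX  M[L0]=59
step 26: P0: store L1 := 16  ⟶  MII  (L1)  txn=BusRdX+Flush  M[L1]=30
step 27: P0: store L1 := 52  ⟶  MII  (L1)  txn=∅  M[L1]=30
step 28: P2: load  L1  ⟶  SIS  (L1)  txn=BusRd+Flush  M[L1]=52
step 29: P1: store L2 := 55  ⟶  IMI  (L2)  txn=BusUpgr  M[L2]=65

bus = none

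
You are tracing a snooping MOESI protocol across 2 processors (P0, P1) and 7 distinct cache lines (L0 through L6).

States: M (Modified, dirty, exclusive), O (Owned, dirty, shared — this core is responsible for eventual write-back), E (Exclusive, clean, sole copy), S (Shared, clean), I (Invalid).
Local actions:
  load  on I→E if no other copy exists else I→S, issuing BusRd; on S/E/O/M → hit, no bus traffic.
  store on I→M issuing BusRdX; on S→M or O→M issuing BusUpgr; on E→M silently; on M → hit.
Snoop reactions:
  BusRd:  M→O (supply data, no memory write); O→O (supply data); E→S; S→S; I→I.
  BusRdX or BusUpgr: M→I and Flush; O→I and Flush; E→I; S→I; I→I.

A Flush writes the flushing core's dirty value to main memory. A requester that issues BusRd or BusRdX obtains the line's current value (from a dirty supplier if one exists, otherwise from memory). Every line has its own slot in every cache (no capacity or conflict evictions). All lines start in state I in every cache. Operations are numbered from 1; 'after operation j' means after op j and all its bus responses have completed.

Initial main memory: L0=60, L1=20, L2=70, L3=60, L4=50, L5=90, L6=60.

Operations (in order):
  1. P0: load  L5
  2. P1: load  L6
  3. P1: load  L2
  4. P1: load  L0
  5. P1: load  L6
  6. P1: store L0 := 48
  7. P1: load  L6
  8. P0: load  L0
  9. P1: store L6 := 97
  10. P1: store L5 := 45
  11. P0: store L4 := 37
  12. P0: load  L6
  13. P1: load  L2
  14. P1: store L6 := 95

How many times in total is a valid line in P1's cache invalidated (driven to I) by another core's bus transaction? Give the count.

invalidations = 0

step 1: P0: load  L5  ⟶  EI  (L5)  txn=BusRd  M[L5]=90
step 2: P1: load  L6  ⟶  IE  (L6)  txn=BusRd  M[L6]=60
step 3: P1: load  L2  ⟶  IE  (L2)  txn=BusRd  M[L2]=70
step 4: P1: load  L0  ⟶  IE  (L0)  txn=BusRd  M[L0]=60
step 5: P1: load  L6  ⟶  IE  (L6)  txn=∅  M[L6]=60
step 6: P1: store L0 := 48  ⟶  IM  (L0)  txn=∅  M[L0]=60
step 7: P1: load  L6  ⟶  IE  (L6)  txn=∅  M[L6]=60
step 8: P0: load  L0  ⟶  SO  (L0)  txn=BusRd  M[L0]=60
step 9: P1: store L6 := 97  ⟶  IM  (L6)  txn=∅  M[L6]=60
step 10: P1: store L5 := 45  ⟶  IM  (L5)  txn=BusRdX  M[L5]=90
step 11: P0: store L4 := 37  ⟶  MI  (L4)  txn=BusRdX  M[L4]=50
step 12: P0: load  L6  ⟶  SO  (L6)  txn=BusRd  M[L6]=60
step 13: P1: load  L2  ⟶  IE  (L2)  txn=∅  M[L2]=70
step 14: P1: store L6 := 95  ⟶  IM  (L6)  txn=BusUpgr  M[L6]=60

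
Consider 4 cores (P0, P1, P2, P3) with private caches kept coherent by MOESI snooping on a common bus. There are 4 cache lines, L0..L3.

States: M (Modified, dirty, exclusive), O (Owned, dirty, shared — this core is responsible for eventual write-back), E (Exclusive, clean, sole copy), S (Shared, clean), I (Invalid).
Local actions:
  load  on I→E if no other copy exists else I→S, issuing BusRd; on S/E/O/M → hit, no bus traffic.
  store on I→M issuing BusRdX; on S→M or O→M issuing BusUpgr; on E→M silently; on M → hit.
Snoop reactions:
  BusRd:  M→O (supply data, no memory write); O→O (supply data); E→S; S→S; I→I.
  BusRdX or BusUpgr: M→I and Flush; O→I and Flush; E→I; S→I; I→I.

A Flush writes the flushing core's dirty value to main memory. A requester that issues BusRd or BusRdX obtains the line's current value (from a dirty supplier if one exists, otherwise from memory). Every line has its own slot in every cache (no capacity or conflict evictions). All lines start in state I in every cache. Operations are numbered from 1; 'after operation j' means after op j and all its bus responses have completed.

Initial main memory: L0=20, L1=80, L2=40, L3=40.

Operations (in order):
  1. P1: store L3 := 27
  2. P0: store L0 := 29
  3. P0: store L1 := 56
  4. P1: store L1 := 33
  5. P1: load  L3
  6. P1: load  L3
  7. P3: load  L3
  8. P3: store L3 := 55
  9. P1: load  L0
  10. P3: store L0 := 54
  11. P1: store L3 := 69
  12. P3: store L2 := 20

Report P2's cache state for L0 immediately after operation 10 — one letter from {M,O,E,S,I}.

step 1: P1: store L3 := 27  ⟶  IMII  (L3)  txn=BusRdX  M[L3]=40
step 2: P0: store L0 := 29  ⟶  MIII  (L0)  txn=BusRdX  M[L0]=20
step 3: P0: store L1 := 56  ⟶  MIII  (L1)  txn=BusRdX  M[L1]=80
step 4: P1: store L1 := 33  ⟶  IMII  (L1)  txn=BusRdX+Flush  M[L1]=56
step 5: P1: load  L3  ⟶  IMII  (L3)  txn=∅  M[L3]=40
step 6: P1: load  L3  ⟶  IMII  (L3)  txn=∅  M[L3]=40
step 7: P3: load  L3  ⟶  IOIS  (L3)  txn=BusRd  M[L3]=40
step 8: P3: store L3 := 55  ⟶  IIIM  (L3)  txn=BusUpgr+Flush  M[L3]=27
step 9: P1: load  L0  ⟶  OSII  (L0)  txn=BusRd  M[L0]=20
step 10: P3: store L0 := 54  ⟶  IIIM  (L0)  txn=BusRdX+Flush  M[L0]=29
step 11: P1: store L3 := 69  ⟶  IMII  (L3)  txn=BusRdX+Flush  M[L3]=55
step 12: P3: store L2 := 20  ⟶  IIIM  (L2)  txn=BusRdX  M[L2]=40

state = I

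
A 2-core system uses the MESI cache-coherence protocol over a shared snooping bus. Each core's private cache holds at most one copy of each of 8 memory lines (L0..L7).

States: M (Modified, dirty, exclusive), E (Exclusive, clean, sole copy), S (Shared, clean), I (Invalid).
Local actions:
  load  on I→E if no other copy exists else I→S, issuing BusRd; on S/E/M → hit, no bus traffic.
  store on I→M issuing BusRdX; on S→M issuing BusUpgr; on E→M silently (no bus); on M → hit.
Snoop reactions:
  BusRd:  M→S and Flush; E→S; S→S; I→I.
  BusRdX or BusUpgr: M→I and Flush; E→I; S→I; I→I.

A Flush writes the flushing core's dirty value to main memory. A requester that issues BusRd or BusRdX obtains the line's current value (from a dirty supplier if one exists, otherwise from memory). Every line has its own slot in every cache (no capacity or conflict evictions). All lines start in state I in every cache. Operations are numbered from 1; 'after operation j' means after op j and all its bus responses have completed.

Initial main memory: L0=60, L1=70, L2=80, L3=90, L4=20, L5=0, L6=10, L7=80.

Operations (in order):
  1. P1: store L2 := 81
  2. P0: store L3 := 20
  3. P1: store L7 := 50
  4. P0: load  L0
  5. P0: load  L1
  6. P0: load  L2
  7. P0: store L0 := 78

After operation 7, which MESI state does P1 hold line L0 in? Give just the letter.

state = I

  op1 P1: store L2 := 81 → I/M on L2; bus BusRdX; mem=80
  op2 P0: store L3 := 20 → M/I on L3; bus BusRdX; mem=90
  op3 P1: store L7 := 50 → I/M on L7; bus BusRdX; mem=80
  op4 P0: load  L0 → E/I on L0; bus BusRd; mem=60
  op5 P0: load  L1 → E/I on L1; bus BusRd; mem=70
  op6 P0: load  L2 → S/S on L2; bus BusRd Flush; mem=81
  op7 P0: store L0 := 78 → M/I on L0; bus (none); mem=60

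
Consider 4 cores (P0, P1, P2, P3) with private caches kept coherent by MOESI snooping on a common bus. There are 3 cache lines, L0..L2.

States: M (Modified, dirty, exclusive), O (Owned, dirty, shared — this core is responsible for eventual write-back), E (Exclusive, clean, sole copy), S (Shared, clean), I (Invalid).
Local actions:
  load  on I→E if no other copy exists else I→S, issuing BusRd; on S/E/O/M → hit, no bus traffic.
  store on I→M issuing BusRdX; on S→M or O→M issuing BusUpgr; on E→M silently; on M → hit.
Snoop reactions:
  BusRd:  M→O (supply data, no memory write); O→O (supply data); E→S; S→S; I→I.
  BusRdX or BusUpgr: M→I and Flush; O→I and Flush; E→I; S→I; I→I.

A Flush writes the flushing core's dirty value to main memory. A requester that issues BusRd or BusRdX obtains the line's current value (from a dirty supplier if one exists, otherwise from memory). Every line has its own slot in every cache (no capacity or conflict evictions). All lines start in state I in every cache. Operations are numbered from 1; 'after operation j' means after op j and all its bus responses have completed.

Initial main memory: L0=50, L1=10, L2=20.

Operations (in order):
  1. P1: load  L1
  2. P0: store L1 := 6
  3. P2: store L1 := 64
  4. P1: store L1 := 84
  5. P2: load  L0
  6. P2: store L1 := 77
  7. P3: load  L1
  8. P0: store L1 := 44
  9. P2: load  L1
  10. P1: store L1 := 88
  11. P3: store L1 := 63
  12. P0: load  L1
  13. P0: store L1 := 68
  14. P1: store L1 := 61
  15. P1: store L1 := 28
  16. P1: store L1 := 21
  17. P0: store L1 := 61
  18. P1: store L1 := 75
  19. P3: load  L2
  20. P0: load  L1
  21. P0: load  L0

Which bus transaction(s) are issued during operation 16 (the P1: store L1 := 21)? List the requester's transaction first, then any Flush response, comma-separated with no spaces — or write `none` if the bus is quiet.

bus = none

  op1 P1: load  L1 → I/E/I/I on L1; bus BusRd; mem=10
  op2 P0: store L1 := 6 → M/I/I/I on L1; bus BusRdX; mem=10
  op3 P2: store L1 := 64 → I/I/M/I on L1; bus BusRdX Flush; mem=6
  op4 P1: store L1 := 84 → I/M/I/I on L1; bus BusRdX Flush; mem=64
  op5 P2: load  L0 → I/I/E/I on L0; bus BusRd; mem=50
  op6 P2: store L1 := 77 → I/I/M/I on L1; bus BusRdX Flush; mem=84
  op7 P3: load  L1 → I/I/O/S on L1; bus BusRd; mem=84
  op8 P0: store L1 := 44 → M/I/I/I on L1; bus BusRdX Flush; mem=77
  op9 P2: load  L1 → O/I/S/I on L1; bus BusRd; mem=77
  op10 P1: store L1 := 88 → I/M/I/I on L1; bus BusRdX Flush; mem=44
  op11 P3: store L1 := 63 → I/I/I/M on L1; bus BusRdX Flush; mem=88
  op12 P0: load  L1 → S/I/I/O on L1; bus BusRd; mem=88
  op13 P0: store L1 := 68 → M/I/I/I on L1; bus BusUpgr Flush; mem=63
  op14 P1: store L1 := 61 → I/M/I/I on L1; bus BusRdX Flush; mem=68
  op15 P1: store L1 := 28 → I/M/I/I on L1; bus (none); mem=68
  op16 P1: store L1 := 21 → I/M/I/I on L1; bus (none); mem=68
  op17 P0: store L1 := 61 → M/I/I/I on L1; bus BusRdX Flush; mem=21
  op18 P1: store L1 := 75 → I/M/I/I on L1; bus BusRdX Flush; mem=61
  op19 P3: load  L2 → I/I/I/E on L2; bus BusRd; mem=20
  op20 P0: load  L1 → S/O/I/I on L1; bus BusRd; mem=61
  op21 P0: load  L0 → S/I/S/I on L0; bus BusRd; mem=50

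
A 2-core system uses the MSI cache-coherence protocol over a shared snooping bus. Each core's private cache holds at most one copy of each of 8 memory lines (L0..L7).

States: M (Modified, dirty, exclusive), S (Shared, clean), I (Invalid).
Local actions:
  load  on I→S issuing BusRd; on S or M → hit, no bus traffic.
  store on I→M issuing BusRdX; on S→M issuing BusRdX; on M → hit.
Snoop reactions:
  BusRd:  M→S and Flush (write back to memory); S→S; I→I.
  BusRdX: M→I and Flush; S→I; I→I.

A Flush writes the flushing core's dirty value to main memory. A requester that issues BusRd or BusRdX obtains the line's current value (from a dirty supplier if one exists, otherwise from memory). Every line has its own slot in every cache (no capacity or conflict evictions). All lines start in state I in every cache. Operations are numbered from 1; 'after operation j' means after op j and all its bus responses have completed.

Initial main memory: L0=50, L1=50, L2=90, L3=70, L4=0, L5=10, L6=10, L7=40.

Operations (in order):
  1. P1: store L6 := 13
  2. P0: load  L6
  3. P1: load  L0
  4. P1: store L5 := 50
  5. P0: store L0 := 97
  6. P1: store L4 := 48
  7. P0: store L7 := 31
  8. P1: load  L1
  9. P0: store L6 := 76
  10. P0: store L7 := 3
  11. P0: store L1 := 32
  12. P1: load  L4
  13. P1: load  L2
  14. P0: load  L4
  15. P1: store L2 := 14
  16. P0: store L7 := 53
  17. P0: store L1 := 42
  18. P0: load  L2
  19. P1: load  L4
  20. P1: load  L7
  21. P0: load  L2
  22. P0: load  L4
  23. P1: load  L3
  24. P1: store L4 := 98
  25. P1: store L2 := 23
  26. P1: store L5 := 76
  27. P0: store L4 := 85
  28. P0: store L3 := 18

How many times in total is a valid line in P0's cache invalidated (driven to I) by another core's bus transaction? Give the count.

[1] P1: store L6 := 13 | P0:I, P1:M(13) | bus: BusRdX
[2] P0: load  L6 | P0:S(13), P1:S(13) | bus: BusRd,Flush
[3] P1: load  L0 | P0:I, P1:S(50) | bus: BusRd
[4] P1: store L5 := 50 | P0:I, P1:M(50) | bus: BusRdX
[5] P0: store L0 := 97 | P0:M(97), P1:I | bus: BusRdX
[6] P1: store L4 := 48 | P0:I, P1:M(48) | bus: BusRdX
[7] P0: store L7 := 31 | P0:M(31), P1:I | bus: BusRdX
[8] P1: load  L1 | P0:I, P1:S(50) | bus: BusRd
[9] P0: store L6 := 76 | P0:M(76), P1:I | bus: BusRdX
[10] P0: store L7 := 3 | P0:M(3), P1:I | bus: none
[11] P0: store L1 := 32 | P0:M(32), P1:I | bus: BusRdX
[12] P1: load  L4 | P0:I, P1:M(48) | bus: none
[13] P1: load  L2 | P0:I, P1:S(90) | bus: BusRd
[14] P0: load  L4 | P0:S(48), P1:S(48) | bus: BusRd,Flush
[15] P1: store L2 := 14 | P0:I, P1:M(14) | bus: BusRdX
[16] P0: store L7 := 53 | P0:M(53), P1:I | bus: none
[17] P0: store L1 := 42 | P0:M(42), P1:I | bus: none
[18] P0: load  L2 | P0:S(14), P1:S(14) | bus: BusRd,Flush
[19] P1: load  L4 | P0:S(48), P1:S(48) | bus: none
[20] P1: load  L7 | P0:S(53), P1:S(53) | bus: BusRd,Flush
[21] P0: load  L2 | P0:S(14), P1:S(14) | bus: none
[22] P0: load  L4 | P0:S(48), P1:S(48) | bus: none
[23] P1: load  L3 | P0:I, P1:S(70) | bus: BusRd
[24] P1: store L4 := 98 | P0:I, P1:M(98) | bus: BusRdX
[25] P1: store L2 := 23 | P0:I, P1:M(23) | bus: BusRdX
[26] P1: store L5 := 76 | P0:I, P1:M(76) | bus: none
[27] P0: store L4 := 85 | P0:M(85), P1:I | bus: BusRdX,Flush
[28] P0: store L3 := 18 | P0:M(18), P1:I | bus: BusRdX

invalidations = 2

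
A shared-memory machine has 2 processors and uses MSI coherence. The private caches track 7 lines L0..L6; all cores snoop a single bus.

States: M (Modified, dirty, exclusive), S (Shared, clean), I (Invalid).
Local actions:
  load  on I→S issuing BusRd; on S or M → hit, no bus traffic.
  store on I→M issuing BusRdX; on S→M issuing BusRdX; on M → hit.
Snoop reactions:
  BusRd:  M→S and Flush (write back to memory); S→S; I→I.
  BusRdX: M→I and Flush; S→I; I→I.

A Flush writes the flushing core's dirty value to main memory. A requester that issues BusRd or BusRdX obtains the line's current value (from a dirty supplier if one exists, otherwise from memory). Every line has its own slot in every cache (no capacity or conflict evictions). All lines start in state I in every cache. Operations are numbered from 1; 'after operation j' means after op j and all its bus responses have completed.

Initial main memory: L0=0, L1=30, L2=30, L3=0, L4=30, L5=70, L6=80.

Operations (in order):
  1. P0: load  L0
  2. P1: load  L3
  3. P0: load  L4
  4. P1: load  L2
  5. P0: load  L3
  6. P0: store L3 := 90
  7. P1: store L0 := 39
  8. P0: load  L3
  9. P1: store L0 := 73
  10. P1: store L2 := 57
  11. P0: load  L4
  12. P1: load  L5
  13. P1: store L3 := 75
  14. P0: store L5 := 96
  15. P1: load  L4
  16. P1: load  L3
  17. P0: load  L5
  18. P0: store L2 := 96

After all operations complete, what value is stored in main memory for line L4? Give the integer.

memory[L4] = 30

  op1 P0: load  L0 → S/I on L0; bus BusRd; mem=0
  op2 P1: load  L3 → I/S on L3; bus BusRd; mem=0
  op3 P0: load  L4 → S/I on L4; bus BusRd; mem=30
  op4 P1: load  L2 → I/S on L2; bus BusRd; mem=30
  op5 P0: load  L3 → S/S on L3; bus BusRd; mem=0
  op6 P0: store L3 := 90 → M/I on L3; bus BusRdX; mem=0
  op7 P1: store L0 := 39 → I/M on L0; bus BusRdX; mem=0
  op8 P0: load  L3 → M/I on L3; bus (none); mem=0
  op9 P1: store L0 := 73 → I/M on L0; bus (none); mem=0
  op10 P1: store L2 := 57 → I/M on L2; bus BusRdX; mem=30
  op11 P0: load  L4 → S/I on L4; bus (none); mem=30
  op12 P1: load  L5 → I/S on L5; bus BusRd; mem=70
  op13 P1: store L3 := 75 → I/M on L3; bus BusRdX Flush; mem=90
  op14 P0: store L5 := 96 → M/I on L5; bus BusRdX; mem=70
  op15 P1: load  L4 → S/S on L4; bus BusRd; mem=30
  op16 P1: load  L3 → I/M on L3; bus (none); mem=90
  op17 P0: load  L5 → M/I on L5; bus (none); mem=70
  op18 P0: store L2 := 96 → M/I on L2; bus BusRdX Flush; mem=57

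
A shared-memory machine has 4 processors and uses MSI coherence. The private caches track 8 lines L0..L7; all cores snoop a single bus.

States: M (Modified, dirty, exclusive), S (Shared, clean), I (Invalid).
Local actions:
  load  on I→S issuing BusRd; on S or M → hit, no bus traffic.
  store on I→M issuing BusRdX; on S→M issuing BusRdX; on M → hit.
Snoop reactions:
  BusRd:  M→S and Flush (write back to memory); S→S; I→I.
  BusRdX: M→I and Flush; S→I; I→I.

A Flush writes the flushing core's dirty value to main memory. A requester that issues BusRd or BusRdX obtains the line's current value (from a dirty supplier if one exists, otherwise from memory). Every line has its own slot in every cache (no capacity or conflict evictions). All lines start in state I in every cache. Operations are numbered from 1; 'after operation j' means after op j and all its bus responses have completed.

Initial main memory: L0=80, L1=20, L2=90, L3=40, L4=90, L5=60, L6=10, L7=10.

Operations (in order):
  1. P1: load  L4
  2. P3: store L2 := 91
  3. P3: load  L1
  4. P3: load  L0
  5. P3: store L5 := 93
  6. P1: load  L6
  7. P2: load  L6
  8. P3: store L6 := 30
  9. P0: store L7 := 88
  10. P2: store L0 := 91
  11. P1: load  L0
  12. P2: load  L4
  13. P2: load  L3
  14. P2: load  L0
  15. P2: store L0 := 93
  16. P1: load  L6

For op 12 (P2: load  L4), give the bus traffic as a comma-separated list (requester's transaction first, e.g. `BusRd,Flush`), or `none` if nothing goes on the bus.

bus = BusRd

step 1: P1: load  L4  ⟶  ISII  (L4)  txn=BusRd  M[L4]=90
step 2: P3: store L2 := 91  ⟶  IIIM  (L2)  txn=BusRdX  M[L2]=90
step 3: P3: load  L1  ⟶  IIIS  (L1)  txn=BusRd  M[L1]=20
step 4: P3: load  L0  ⟶  IIIS  (L0)  txn=BusRd  M[L0]=80
step 5: P3: store L5 := 93  ⟶  IIIM  (L5)  txn=BusRdX  M[L5]=60
step 6: P1: load  L6  ⟶  ISII  (L6)  txn=BusRd  M[L6]=10
step 7: P2: load  L6  ⟶  ISSI  (L6)  txn=BusRd  M[L6]=10
step 8: P3: store L6 := 30  ⟶  IIIM  (L6)  txn=BusRdX  M[L6]=10
step 9: P0: store L7 := 88  ⟶  MIII  (L7)  txn=BusRdX  M[L7]=10
step 10: P2: store L0 := 91  ⟶  IIMI  (L0)  txn=BusRdX  M[L0]=80
step 11: P1: load  L0  ⟶  ISSI  (L0)  txn=BusRd+Flush  M[L0]=91
step 12: P2: load  L4  ⟶  ISSI  (L4)  txn=BusRd  M[L4]=90
step 13: P2: load  L3  ⟶  IISI  (L3)  txn=BusRd  M[L3]=40
step 14: P2: load  L0  ⟶  ISSI  (L0)  txn=∅  M[L0]=91
step 15: P2: store L0 := 93  ⟶  IIMI  (L0)  txn=BusRdX  M[L0]=91
step 16: P1: load  L6  ⟶  ISIS  (L6)  txn=BusRd+Flush  M[L6]=30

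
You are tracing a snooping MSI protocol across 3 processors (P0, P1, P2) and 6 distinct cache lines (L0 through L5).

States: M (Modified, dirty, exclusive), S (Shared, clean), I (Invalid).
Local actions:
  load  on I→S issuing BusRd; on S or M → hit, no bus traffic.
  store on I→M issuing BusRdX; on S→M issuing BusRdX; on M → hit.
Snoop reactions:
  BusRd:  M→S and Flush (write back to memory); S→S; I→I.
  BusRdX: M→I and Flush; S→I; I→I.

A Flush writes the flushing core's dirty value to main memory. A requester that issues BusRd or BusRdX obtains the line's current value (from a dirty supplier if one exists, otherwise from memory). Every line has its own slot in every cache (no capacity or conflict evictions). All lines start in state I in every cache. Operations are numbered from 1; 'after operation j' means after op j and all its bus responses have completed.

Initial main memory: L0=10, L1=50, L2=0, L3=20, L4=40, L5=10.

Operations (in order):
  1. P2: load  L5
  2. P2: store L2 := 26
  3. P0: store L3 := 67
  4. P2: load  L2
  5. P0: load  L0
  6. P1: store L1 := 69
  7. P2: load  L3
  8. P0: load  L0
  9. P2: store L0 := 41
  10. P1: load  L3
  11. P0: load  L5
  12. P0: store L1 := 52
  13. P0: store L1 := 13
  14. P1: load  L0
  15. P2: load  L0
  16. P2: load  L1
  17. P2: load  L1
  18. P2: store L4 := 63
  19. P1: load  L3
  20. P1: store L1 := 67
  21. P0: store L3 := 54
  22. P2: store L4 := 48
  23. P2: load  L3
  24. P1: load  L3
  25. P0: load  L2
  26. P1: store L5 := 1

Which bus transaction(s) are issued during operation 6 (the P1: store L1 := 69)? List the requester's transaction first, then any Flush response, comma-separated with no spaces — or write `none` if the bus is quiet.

step 1: P2: load  L5  ⟶  IIS  (L5)  txn=BusRd  M[L5]=10
step 2: P2: store L2 := 26  ⟶  IIM  (L2)  txn=BusRdX  M[L2]=0
step 3: P0: store L3 := 67  ⟶  MII  (L3)  txn=BusRdX  M[L3]=20
step 4: P2: load  L2  ⟶  IIM  (L2)  txn=∅  M[L2]=0
step 5: P0: load  L0  ⟶  SII  (L0)  txn=BusRd  M[L0]=10
step 6: P1: store L1 := 69  ⟶  IMI  (L1)  txn=BusRdX  M[L1]=50
step 7: P2: load  L3  ⟶  SIS  (L3)  txn=BusRd+Flush  M[L3]=67
step 8: P0: load  L0  ⟶  SII  (L0)  txn=∅  M[L0]=10
step 9: P2: store L0 := 41  ⟶  IIM  (L0)  txn=BusRdX  M[L0]=10
step 10: P1: load  L3  ⟶  SSS  (L3)  txn=BusRd  M[L3]=67
step 11: P0: load  L5  ⟶  SIS  (L5)  txn=BusRd  M[L5]=10
step 12: P0: store L1 := 52  ⟶  MII  (L1)  txn=BusRdX+Flush  M[L1]=69
step 13: P0: store L1 := 13  ⟶  MII  (L1)  txn=∅  M[L1]=69
step 14: P1: load  L0  ⟶  ISS  (L0)  txn=BusRd+Flush  M[L0]=41
step 15: P2: load  L0  ⟶  ISS  (L0)  txn=∅  M[L0]=41
step 16: P2: load  L1  ⟶  SIS  (L1)  txn=BusRd+Flush  M[L1]=13
step 17: P2: load  L1  ⟶  SIS  (L1)  txn=∅  M[L1]=13
step 18: P2: store L4 := 63  ⟶  IIM  (L4)  txn=BusRdX  M[L4]=40
step 19: P1: load  L3  ⟶  SSS  (L3)  txn=∅  M[L3]=67
step 20: P1: store L1 := 67  ⟶  IMI  (L1)  txn=BusRdX  M[L1]=13
step 21: P0: store L3 := 54  ⟶  MII  (L3)  txn=BusRdX  M[L3]=67
step 22: P2: store L4 := 48  ⟶  IIM  (L4)  txn=∅  M[L4]=40
step 23: P2: load  L3  ⟶  SIS  (L3)  txn=BusRd+Flush  M[L3]=54
step 24: P1: load  L3  ⟶  SSS  (L3)  txn=BusRd  M[L3]=54
step 25: P0: load  L2  ⟶  SIS  (L2)  txn=BusRd+Flush  M[L2]=26
step 26: P1: store L5 := 1  ⟶  IMI  (L5)  txn=BusRdX  M[L5]=10

bus = BusRdX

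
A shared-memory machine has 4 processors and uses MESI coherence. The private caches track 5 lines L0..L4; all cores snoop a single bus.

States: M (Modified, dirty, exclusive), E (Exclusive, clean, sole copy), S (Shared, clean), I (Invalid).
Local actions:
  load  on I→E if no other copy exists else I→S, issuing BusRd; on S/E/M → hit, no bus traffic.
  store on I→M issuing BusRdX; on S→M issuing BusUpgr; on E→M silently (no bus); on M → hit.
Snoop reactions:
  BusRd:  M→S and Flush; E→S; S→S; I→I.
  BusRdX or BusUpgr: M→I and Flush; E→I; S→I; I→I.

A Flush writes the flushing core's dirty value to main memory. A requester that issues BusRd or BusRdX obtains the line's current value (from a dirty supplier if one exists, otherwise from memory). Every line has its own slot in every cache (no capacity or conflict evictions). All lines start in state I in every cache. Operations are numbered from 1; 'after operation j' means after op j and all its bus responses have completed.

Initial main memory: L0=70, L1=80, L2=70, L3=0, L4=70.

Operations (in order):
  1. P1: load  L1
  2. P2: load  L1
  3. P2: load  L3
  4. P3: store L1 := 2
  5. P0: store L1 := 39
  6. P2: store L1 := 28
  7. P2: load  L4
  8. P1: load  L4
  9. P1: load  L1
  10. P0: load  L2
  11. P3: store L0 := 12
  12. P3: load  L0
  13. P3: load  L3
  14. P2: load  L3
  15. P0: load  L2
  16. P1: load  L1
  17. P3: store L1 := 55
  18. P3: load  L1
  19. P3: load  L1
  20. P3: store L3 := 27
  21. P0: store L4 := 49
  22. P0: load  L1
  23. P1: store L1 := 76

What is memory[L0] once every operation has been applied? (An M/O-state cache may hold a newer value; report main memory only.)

memory[L0] = 70

  op1 P1: load  L1 → I/E/I/I on L1; bus BusRd; mem=80
  op2 P2: load  L1 → I/S/S/I on L1; bus BusRd; mem=80
  op3 P2: load  L3 → I/I/E/I on L3; bus BusRd; mem=0
  op4 P3: store L1 := 2 → I/I/I/M on L1; bus BusRdX; mem=80
  op5 P0: store L1 := 39 → M/I/I/I on L1; bus BusRdX Flush; mem=2
  op6 P2: store L1 := 28 → I/I/M/I on L1; bus BusRdX Flush; mem=39
  op7 P2: load  L4 → I/I/E/I on L4; bus BusRd; mem=70
  op8 P1: load  L4 → I/S/S/I on L4; bus BusRd; mem=70
  op9 P1: load  L1 → I/S/S/I on L1; bus BusRd Flush; mem=28
  op10 P0: load  L2 → E/I/I/I on L2; bus BusRd; mem=70
  op11 P3: store L0 := 12 → I/I/I/M on L0; bus BusRdX; mem=70
  op12 P3: load  L0 → I/I/I/M on L0; bus (none); mem=70
  op13 P3: load  L3 → I/I/S/S on L3; bus BusRd; mem=0
  op14 P2: load  L3 → I/I/S/S on L3; bus (none); mem=0
  op15 P0: load  L2 → E/I/I/I on L2; bus (none); mem=70
  op16 P1: load  L1 → I/S/S/I on L1; bus (none); mem=28
  op17 P3: store L1 := 55 → I/I/I/M on L1; bus BusRdX; mem=28
  op18 P3: load  L1 → I/I/I/M on L1; bus (none); mem=28
  op19 P3: load  L1 → I/I/I/M on L1; bus (none); mem=28
  op20 P3: store L3 := 27 → I/I/I/M on L3; bus BusUpgr; mem=0
  op21 P0: store L4 := 49 → M/I/I/I on L4; bus BusRdX; mem=70
  op22 P0: load  L1 → S/I/I/S on L1; bus BusRd Flush; mem=55
  op23 P1: store L1 := 76 → I/M/I/I on L1; bus BusRdX; mem=55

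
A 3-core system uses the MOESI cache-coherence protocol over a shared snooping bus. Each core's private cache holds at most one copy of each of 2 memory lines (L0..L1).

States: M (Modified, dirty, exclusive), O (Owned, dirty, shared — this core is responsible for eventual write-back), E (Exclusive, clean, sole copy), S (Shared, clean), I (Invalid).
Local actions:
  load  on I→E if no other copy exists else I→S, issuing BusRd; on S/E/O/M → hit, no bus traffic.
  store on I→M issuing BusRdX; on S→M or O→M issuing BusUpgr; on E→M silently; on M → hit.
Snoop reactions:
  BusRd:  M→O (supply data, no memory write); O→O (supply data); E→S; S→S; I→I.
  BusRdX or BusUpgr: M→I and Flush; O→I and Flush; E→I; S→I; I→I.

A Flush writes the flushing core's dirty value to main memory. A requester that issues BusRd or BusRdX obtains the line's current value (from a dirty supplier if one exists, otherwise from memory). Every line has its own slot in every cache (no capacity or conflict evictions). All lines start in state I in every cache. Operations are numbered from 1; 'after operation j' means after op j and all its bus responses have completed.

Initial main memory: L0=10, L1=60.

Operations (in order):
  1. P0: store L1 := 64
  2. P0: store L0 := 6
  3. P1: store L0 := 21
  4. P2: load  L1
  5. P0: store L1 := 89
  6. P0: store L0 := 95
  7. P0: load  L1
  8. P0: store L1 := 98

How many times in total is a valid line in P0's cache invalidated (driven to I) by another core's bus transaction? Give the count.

invalidations = 1

step 1: P0: store L1 := 64  ⟶  MII  (L1)  txn=BusRdX  M[L1]=60
step 2: P0: store L0 := 6  ⟶  MII  (L0)  txn=BusRdX  M[L0]=10
step 3: P1: store L0 := 21  ⟶  IMI  (L0)  txn=BusRdX+Flush  M[L0]=6
step 4: P2: load  L1  ⟶  OIS  (L1)  txn=BusRd  M[L1]=60
step 5: P0: store L1 := 89  ⟶  MII  (L1)  txn=BusUpgr  M[L1]=60
step 6: P0: store L0 := 95  ⟶  MII  (L0)  txn=BusRdX+Flush  M[L0]=21
step 7: P0: load  L1  ⟶  MII  (L1)  txn=∅  M[L1]=60
step 8: P0: store L1 := 98  ⟶  MII  (L1)  txn=∅  M[L1]=60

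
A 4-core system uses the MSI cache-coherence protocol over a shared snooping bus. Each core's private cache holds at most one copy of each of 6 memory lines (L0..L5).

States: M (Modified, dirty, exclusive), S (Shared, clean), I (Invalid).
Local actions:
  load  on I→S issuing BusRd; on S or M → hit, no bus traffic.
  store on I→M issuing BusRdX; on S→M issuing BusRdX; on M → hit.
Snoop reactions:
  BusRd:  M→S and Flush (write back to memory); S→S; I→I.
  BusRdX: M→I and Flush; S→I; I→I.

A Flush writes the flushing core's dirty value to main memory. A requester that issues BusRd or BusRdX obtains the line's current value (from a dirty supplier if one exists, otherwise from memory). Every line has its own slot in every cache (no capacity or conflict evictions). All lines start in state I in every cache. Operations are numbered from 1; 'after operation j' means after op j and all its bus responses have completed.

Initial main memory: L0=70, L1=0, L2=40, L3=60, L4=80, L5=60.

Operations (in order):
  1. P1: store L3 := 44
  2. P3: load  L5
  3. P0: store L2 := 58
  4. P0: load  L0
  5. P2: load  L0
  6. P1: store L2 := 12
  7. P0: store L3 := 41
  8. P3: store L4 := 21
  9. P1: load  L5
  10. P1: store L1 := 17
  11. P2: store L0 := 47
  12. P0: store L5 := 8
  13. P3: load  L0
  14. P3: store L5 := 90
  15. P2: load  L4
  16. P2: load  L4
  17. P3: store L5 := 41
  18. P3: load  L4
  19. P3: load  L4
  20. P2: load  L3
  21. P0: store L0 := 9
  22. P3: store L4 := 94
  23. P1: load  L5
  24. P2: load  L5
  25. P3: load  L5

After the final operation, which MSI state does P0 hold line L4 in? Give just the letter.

state = I

[1] P1: store L3 := 44 | P0:I, P1:M(44), P2:I, P3:I | bus: BusRdX
[2] P3: load  L5 | P0:I, P1:I, P2:I, P3:S(60) | bus: BusRd
[3] P0: store L2 := 58 | P0:M(58), P1:I, P2:I, P3:I | bus: BusRdX
[4] P0: load  L0 | P0:S(70), P1:I, P2:I, P3:I | bus: BusRd
[5] P2: load  L0 | P0:S(70), P1:I, P2:S(70), P3:I | bus: BusRd
[6] P1: store L2 := 12 | P0:I, P1:M(12), P2:I, P3:I | bus: BusRdX,Flush
[7] P0: store L3 := 41 | P0:M(41), P1:I, P2:I, P3:I | bus: BusRdX,Flush
[8] P3: store L4 := 21 | P0:I, P1:I, P2:I, P3:M(21) | bus: BusRdX
[9] P1: load  L5 | P0:I, P1:S(60), P2:I, P3:S(60) | bus: BusRd
[10] P1: store L1 := 17 | P0:I, P1:M(17), P2:I, P3:I | bus: BusRdX
[11] P2: store L0 := 47 | P0:I, P1:I, P2:M(47), P3:I | bus: BusRdX
[12] P0: store L5 := 8 | P0:M(8), P1:I, P2:I, P3:I | bus: BusRdX
[13] P3: load  L0 | P0:I, P1:I, P2:S(47), P3:S(47) | bus: BusRd,Flush
[14] P3: store L5 := 90 | P0:I, P1:I, P2:I, P3:M(90) | bus: BusRdX,Flush
[15] P2: load  L4 | P0:I, P1:I, P2:S(21), P3:S(21) | bus: BusRd,Flush
[16] P2: load  L4 | P0:I, P1:I, P2:S(21), P3:S(21) | bus: none
[17] P3: store L5 := 41 | P0:I, P1:I, P2:I, P3:M(41) | bus: none
[18] P3: load  L4 | P0:I, P1:I, P2:S(21), P3:S(21) | bus: none
[19] P3: load  L4 | P0:I, P1:I, P2:S(21), P3:S(21) | bus: none
[20] P2: load  L3 | P0:S(41), P1:I, P2:S(41), P3:I | bus: BusRd,Flush
[21] P0: store L0 := 9 | P0:M(9), P1:I, P2:I, P3:I | bus: BusRdX
[22] P3: store L4 := 94 | P0:I, P1:I, P2:I, P3:M(94) | bus: BusRdX
[23] P1: load  L5 | P0:I, P1:S(41), P2:I, P3:S(41) | bus: BusRd,Flush
[24] P2: load  L5 | P0:I, P1:S(41), P2:S(41), P3:S(41) | bus: BusRd
[25] P3: load  L5 | P0:I, P1:S(41), P2:S(41), P3:S(41) | bus: none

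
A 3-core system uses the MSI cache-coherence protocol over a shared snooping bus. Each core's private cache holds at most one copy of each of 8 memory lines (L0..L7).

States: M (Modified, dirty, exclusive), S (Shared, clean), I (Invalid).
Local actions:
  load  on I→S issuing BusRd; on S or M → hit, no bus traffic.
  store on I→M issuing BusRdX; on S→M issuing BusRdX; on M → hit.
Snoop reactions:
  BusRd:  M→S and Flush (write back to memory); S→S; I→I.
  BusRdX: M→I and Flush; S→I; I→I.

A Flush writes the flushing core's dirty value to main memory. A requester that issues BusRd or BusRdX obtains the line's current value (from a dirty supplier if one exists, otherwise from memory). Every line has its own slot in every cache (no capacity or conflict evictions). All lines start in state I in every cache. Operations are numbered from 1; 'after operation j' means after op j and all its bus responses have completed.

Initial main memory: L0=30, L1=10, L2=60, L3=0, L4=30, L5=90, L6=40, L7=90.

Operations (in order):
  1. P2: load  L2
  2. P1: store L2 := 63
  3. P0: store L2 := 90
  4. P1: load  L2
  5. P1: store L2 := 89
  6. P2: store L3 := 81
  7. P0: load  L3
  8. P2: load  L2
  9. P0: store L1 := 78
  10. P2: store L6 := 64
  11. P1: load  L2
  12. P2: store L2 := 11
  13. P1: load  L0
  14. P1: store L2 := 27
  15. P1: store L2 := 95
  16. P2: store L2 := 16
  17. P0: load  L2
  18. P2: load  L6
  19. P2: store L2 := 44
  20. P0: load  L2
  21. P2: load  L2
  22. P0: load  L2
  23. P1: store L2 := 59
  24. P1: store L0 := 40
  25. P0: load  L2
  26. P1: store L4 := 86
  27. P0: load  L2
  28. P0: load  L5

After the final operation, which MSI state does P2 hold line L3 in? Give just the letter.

state = S

1. P2: load  L2  bus=[BusRd]  L2: P0=I P1=I P2=S  mem[L2]=60
2. P1: store L2 := 63  bus=[BusRdX]  L2: P0=I P1=M P2=I  mem[L2]=60
3. P0: store L2 := 90  bus=[BusRdX,Flush]  L2: P0=M P1=I P2=I  mem[L2]=63
4. P1: load  L2  bus=[BusRd,Flush]  L2: P0=S P1=S P2=I  mem[L2]=90
5. P1: store L2 := 89  bus=[BusRdX]  L2: P0=I P1=M P2=I  mem[L2]=90
6. P2: store L3 := 81  bus=[BusRdX]  L3: P0=I P1=I P2=M  mem[L3]=0
7. P0: load  L3  bus=[BusRd,Flush]  L3: P0=S P1=I P2=S  mem[L3]=81
8. P2: load  L2  bus=[BusRd,Flush]  L2: P0=I P1=S P2=S  mem[L2]=89
9. P0: store L1 := 78  bus=[BusRdX]  L1: P0=M P1=I P2=I  mem[L1]=10
10. P2: store L6 := 64  bus=[BusRdX]  L6: P0=I P1=I P2=M  mem[L6]=40
11. P1: load  L2  bus=[-]  L2: P0=I P1=S P2=S  mem[L2]=89
12. P2: store L2 := 11  bus=[BusRdX]  L2: P0=I P1=I P2=M  mem[L2]=89
13. P1: load  L0  bus=[BusRd]  L0: P0=I P1=S P2=I  mem[L0]=30
14. P1: store L2 := 27  bus=[BusRdX,Flush]  L2: P0=I P1=M P2=I  mem[L2]=11
15. P1: store L2 := 95  bus=[-]  L2: P0=I P1=M P2=I  mem[L2]=11
16. P2: store L2 := 16  bus=[BusRdX,Flush]  L2: P0=I P1=I P2=M  mem[L2]=95
17. P0: load  L2  bus=[BusRd,Flush]  L2: P0=S P1=I P2=S  mem[L2]=16
18. P2: load  L6  bus=[-]  L6: P0=I P1=I P2=M  mem[L6]=40
19. P2: store L2 := 44  bus=[BusRdX]  L2: P0=I P1=I P2=M  mem[L2]=16
20. P0: load  L2  bus=[BusRd,Flush]  L2: P0=S P1=I P2=S  mem[L2]=44
21. P2: load  L2  bus=[-]  L2: P0=S P1=I P2=S  mem[L2]=44
22. P0: load  L2  bus=[-]  L2: P0=S P1=I P2=S  mem[L2]=44
23. P1: store L2 := 59  bus=[BusRdX]  L2: P0=I P1=M P2=I  mem[L2]=44
24. P1: store L0 := 40  bus=[BusRdX]  L0: P0=I P1=M P2=I  mem[L0]=30
25. P0: load  L2  bus=[BusRd,Flush]  L2: P0=S P1=S P2=I  mem[L2]=59
26. P1: store L4 := 86  bus=[BusRdX]  L4: P0=I P1=M P2=I  mem[L4]=30
27. P0: load  L2  bus=[-]  L2: P0=S P1=S P2=I  mem[L2]=59
28. P0: load  L5  bus=[BusRd]  L5: P0=S P1=I P2=I  mem[L5]=90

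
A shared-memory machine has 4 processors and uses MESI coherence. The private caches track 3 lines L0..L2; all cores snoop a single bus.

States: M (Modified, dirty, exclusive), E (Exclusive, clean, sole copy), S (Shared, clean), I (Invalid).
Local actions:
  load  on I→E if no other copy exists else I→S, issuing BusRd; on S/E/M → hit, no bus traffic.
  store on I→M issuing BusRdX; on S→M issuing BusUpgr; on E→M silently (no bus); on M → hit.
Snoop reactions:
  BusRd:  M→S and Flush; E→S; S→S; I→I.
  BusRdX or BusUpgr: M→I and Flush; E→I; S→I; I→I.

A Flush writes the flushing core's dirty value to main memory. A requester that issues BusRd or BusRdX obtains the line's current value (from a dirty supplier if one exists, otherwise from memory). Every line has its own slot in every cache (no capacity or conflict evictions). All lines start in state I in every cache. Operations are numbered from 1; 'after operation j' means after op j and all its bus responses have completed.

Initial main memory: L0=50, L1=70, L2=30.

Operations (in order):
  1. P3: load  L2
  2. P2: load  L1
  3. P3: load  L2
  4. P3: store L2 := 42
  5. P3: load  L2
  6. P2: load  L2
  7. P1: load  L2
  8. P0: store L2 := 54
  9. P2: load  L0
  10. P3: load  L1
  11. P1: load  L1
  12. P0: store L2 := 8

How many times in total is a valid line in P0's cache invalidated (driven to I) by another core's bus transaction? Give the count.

  op1 P3: load  L2 → I/I/I/E on L2; bus BusRd; mem=30
  op2 P2: load  L1 → I/I/E/I on L1; bus BusRd; mem=70
  op3 P3: load  L2 → I/I/I/E on L2; bus (none); mem=30
  op4 P3: store L2 := 42 → I/I/I/M on L2; bus (none); mem=30
  op5 P3: load  L2 → I/I/I/M on L2; bus (none); mem=30
  op6 P2: load  L2 → I/I/S/S on L2; bus BusRd Flush; mem=42
  op7 P1: load  L2 → I/S/S/S on L2; bus BusRd; mem=42
  op8 P0: store L2 := 54 → M/I/I/I on L2; bus BusRdX; mem=42
  op9 P2: load  L0 → I/I/E/I on L0; bus BusRd; mem=50
  op10 P3: load  L1 → I/I/S/S on L1; bus BusRd; mem=70
  op11 P1: load  L1 → I/S/S/S on L1; bus BusRd; mem=70
  op12 P0: store L2 := 8 → M/I/I/I on L2; bus (none); mem=42

invalidations = 0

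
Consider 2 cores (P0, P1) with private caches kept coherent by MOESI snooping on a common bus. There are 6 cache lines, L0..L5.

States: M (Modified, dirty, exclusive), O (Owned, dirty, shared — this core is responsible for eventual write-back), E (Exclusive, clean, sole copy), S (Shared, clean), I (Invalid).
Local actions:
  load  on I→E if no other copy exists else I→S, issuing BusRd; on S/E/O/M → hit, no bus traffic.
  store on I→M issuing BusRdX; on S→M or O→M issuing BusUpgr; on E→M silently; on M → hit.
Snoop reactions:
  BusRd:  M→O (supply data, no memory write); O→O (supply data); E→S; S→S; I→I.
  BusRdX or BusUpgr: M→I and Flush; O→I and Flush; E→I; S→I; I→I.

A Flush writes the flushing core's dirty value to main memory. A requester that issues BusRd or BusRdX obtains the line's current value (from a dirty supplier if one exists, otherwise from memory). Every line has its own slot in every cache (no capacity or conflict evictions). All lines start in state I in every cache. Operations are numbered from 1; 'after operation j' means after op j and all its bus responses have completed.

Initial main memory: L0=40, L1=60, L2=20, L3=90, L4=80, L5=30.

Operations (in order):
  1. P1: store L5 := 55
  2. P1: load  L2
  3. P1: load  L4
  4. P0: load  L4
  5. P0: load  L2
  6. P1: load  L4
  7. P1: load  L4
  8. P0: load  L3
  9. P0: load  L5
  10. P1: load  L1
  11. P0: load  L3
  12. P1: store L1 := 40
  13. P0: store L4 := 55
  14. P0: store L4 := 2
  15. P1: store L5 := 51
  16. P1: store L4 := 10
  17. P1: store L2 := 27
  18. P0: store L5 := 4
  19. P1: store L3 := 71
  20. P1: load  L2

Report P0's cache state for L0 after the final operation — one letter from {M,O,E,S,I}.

  op1 P1: store L5 := 55 → I/M on L5; bus BusRdX; mem=30
  op2 P1: load  L2 → I/E on L2; bus BusRd; mem=20
  op3 P1: load  L4 → I/E on L4; bus BusRd; mem=80
  op4 P0: load  L4 → S/S on L4; bus BusRd; mem=80
  op5 P0: load  L2 → S/S on L2; bus BusRd; mem=20
  op6 P1: load  L4 → S/S on L4; bus (none); mem=80
  op7 P1: load  L4 → S/S on L4; bus (none); mem=80
  op8 P0: load  L3 → E/I on L3; bus BusRd; mem=90
  op9 P0: load  L5 → S/O on L5; bus BusRd; mem=30
  op10 P1: load  L1 → I/E on L1; bus BusRd; mem=60
  op11 P0: load  L3 → E/I on L3; bus (none); mem=90
  op12 P1: store L1 := 40 → I/M on L1; bus (none); mem=60
  op13 P0: store L4 := 55 → M/I on L4; bus BusUpgr; mem=80
  op14 P0: store L4 := 2 → M/I on L4; bus (none); mem=80
  op15 P1: store L5 := 51 → I/M on L5; bus BusUpgr; mem=30
  op16 P1: store L4 := 10 → I/M on L4; bus BusRdX Flush; mem=2
  op17 P1: store L2 := 27 → I/M on L2; bus BusUpgr; mem=20
  op18 P0: store L5 := 4 → M/I on L5; bus BusRdX Flush; mem=51
  op19 P1: store L3 := 71 → I/M on L3; bus BusRdX; mem=90
  op20 P1: load  L2 → I/M on L2; bus (none); mem=20

state = I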